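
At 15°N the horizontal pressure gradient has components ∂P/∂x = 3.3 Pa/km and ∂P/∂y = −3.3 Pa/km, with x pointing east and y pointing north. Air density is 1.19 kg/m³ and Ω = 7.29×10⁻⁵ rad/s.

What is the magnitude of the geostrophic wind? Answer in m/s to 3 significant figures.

104 m/s

Coriolis parameter at 15°N:
f = 2Ω sin φ = 2 × 7.29×10⁻⁵ × sin 15° = 3.77×10⁻⁵ s⁻¹
Component geostrophic relations (x east, y north):
u_g = −(1/(fρ)) ∂P/∂y,  v_g = (1/(fρ)) ∂P/∂x
u_g = −(−3.3×10⁻³)/(3.77×10⁻⁵ × 1.19) = 73.5 m/s;  v_g = (3.3×10⁻³)/(3.77×10⁻⁵ × 1.19) = 73.5 m/s
|V_g| = √(u_g² + v_g²) = 104 m/s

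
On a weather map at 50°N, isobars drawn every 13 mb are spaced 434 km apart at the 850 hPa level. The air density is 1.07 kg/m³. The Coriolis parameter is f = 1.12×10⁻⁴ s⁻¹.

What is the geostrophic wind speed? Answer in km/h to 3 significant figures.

90.0 km/h

Pressure gradient: |∂P/∂n| = 1300 Pa / 434000 m = 3.00×10⁻³ Pa/m
Geostrophic balance (pressure-gradient force = Coriolis force):
V_g = (1/(fρ)) |∂P/∂n| = 3.00×10⁻³ / (1.12×10⁻⁴ × 1.07) = 25.0 m/s
Converting: 25.0 m/s × 3.6 = 90.0 km/h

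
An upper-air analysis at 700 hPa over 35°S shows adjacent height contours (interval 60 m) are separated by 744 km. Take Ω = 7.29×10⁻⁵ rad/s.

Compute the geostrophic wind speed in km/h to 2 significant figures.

Coriolis parameter at 35°S:
f = 2Ω sin φ = 2 × 7.29×10⁻⁵ × sin 35° = 8.36×10⁻⁵ s⁻¹
Height gradient: |∂Z/∂n| = 60 m / 744000 m = 8.06×10⁻⁵
On a pressure surface, geostrophic balance gives V_g = (g/f)|∂Z/∂n|:
V_g = 9.81 × 8.06×10⁻⁵ / 8.36×10⁻⁵ = 9.46 m/s
Converting: 9.46 m/s × 3.6 = 34 km/h

34 km/h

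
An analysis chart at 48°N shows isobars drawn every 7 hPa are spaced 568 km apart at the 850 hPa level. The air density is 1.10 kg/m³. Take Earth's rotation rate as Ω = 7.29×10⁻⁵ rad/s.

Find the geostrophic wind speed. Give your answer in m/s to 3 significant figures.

10.3 m/s

Coriolis parameter at 48°N:
f = 2Ω sin φ = 2 × 7.29×10⁻⁵ × sin 48° = 1.08×10⁻⁴ s⁻¹
Pressure gradient: |∂P/∂n| = 700 Pa / 568000 m = 1.23×10⁻³ Pa/m
Geostrophic balance (pressure-gradient force = Coriolis force):
V_g = (1/(fρ)) |∂P/∂n| = 1.23×10⁻³ / (1.08×10⁻⁴ × 1.10) = 10.3 m/s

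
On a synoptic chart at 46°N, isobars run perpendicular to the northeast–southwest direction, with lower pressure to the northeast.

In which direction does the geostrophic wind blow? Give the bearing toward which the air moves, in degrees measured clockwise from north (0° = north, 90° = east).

The pressure-gradient force points toward the northeast (bearing 045°).
Geostrophic balance: in the Northern Hemisphere the Coriolis force deflects motion to the right, so the geostrophic wind blows 90° to the right of the pressure-gradient force (low pressure on the left).
Rotating 045° by 90° clockwise gives 135° — the wind blows toward the southeast.

135°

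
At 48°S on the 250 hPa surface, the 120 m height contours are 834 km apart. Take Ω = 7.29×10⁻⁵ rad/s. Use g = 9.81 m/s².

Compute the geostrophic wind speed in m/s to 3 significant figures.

Coriolis parameter at 48°S:
f = 2Ω sin φ = 2 × 7.29×10⁻⁵ × sin 48° = 1.08×10⁻⁴ s⁻¹
Height gradient: |∂Z/∂n| = 120 m / 834000 m = 1.44×10⁻⁴
On a pressure surface, geostrophic balance gives V_g = (g/f)|∂Z/∂n|:
V_g = 9.81 × 1.44×10⁻⁴ / 1.08×10⁻⁴ = 13.0 m/s

13.0 m/s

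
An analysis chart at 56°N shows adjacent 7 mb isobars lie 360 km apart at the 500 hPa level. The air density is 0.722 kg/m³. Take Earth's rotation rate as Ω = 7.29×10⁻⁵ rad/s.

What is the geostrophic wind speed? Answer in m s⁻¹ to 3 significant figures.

22.3 m s⁻¹

Coriolis parameter at 56°N:
f = 2Ω sin φ = 2 × 7.29×10⁻⁵ × sin 56° = 1.21×10⁻⁴ s⁻¹
Pressure gradient: |∂P/∂n| = 700 Pa / 360000 m = 1.94×10⁻³ Pa/m
Geostrophic balance (pressure-gradient force = Coriolis force):
V_g = (1/(fρ)) |∂P/∂n| = 1.94×10⁻³ / (1.21×10⁻⁴ × 0.722) = 22.3 m/s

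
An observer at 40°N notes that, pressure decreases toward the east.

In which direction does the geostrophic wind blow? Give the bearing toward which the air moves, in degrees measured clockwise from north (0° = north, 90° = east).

180°

The pressure-gradient force points toward the east (bearing 090°).
Geostrophic balance: in the Northern Hemisphere the Coriolis force deflects motion to the right, so the geostrophic wind blows 90° to the right of the pressure-gradient force (low pressure on the left).
Rotating 090° by 90° clockwise gives 180° — the wind blows toward the south.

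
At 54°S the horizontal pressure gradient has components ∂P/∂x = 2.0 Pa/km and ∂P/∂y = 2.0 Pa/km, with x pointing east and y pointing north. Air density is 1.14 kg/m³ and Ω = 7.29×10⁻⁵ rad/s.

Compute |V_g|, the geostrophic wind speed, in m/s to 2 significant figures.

Coriolis parameter at 54°S:
f = 2Ω sin φ = 2 × 7.29×10⁻⁵ × sin 54° = 1.18×10⁻⁴ s⁻¹
In the Southern Hemisphere f is negative: f = −1.18×10⁻⁴ s⁻¹.
Component geostrophic relations (x east, y north):
u_g = −(1/(fρ)) ∂P/∂y,  v_g = (1/(fρ)) ∂P/∂x
u_g = −(2.0×10⁻³)/(−1.18×10⁻⁴ × 1.14) = 14.9 m/s;  v_g = (2.0×10⁻³)/(−1.18×10⁻⁴ × 1.14) = −14.9 m/s
|V_g| = √(u_g² + v_g²) = 21.0 m/s

21 m/s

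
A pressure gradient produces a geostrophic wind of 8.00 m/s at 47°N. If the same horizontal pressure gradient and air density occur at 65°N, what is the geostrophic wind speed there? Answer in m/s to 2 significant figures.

6.5 m/s

With the same pressure gradient and density, V_g ∝ 1/f ∝ 1/sin φ.
V₂ = V₁ · sin φ₁ / sin φ₂ = 8.00 × sin 47° / sin 65°
V₂ = 8.00 × 0.7314/0.9063 = 6.5 m/s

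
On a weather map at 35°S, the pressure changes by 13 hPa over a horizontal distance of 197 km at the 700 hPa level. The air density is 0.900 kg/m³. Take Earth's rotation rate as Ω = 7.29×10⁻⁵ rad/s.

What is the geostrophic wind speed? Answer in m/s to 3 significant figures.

Coriolis parameter at 35°S:
f = 2Ω sin φ = 2 × 7.29×10⁻⁵ × sin 35° = 8.36×10⁻⁵ s⁻¹
Pressure gradient: |∂P/∂n| = 1300 Pa / 197000 m = 6.60×10⁻³ Pa/m
Geostrophic balance (pressure-gradient force = Coriolis force):
V_g = (1/(fρ)) |∂P/∂n| = 6.60×10⁻³ / (8.36×10⁻⁵ × 0.900) = 87.7 m/s

87.7 m/s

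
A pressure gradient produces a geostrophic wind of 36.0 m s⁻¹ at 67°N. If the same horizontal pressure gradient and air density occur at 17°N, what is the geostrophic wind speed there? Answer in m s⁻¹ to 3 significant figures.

113 m s⁻¹

With the same pressure gradient and density, V_g ∝ 1/f ∝ 1/sin φ.
V₂ = V₁ · sin φ₁ / sin φ₂ = 36.0 × sin 67° / sin 17°
V₂ = 36.0 × 0.9205/0.2924 = 113 m s⁻¹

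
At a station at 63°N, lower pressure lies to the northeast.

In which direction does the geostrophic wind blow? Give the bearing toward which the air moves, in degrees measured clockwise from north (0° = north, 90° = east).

135°

The pressure-gradient force points toward the northeast (bearing 045°).
Geostrophic balance: in the Northern Hemisphere the Coriolis force deflects motion to the right, so the geostrophic wind blows 90° to the right of the pressure-gradient force (low pressure on the left).
Rotating 045° by 90° clockwise gives 135° — the wind blows toward the southeast.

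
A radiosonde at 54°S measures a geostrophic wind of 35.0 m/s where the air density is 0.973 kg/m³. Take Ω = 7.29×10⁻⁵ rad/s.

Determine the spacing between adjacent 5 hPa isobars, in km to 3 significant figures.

124 km

Coriolis parameter at 54°S:
f = 2Ω sin φ = 2 × 7.29×10⁻⁵ × sin 54° = 1.18×10⁻⁴ s⁻¹
Geostrophic balance rearranged: |∂P/∂n| = f ρ V_g
|∂P/∂n| = 1.18×10⁻⁴ × 0.973 × 35.0 = 4.02×10⁻³ Pa/m
Isobar spacing: Δn = ΔP/|∂P/∂n| = 500 Pa / 4.02×10⁻³ Pa/m = 124473 m ≈ 124 km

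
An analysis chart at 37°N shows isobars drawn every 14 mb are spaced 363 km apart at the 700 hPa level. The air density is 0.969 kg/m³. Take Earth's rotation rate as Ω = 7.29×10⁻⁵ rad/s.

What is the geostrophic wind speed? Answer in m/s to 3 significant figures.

45.4 m/s

Coriolis parameter at 37°N:
f = 2Ω sin φ = 2 × 7.29×10⁻⁵ × sin 37° = 8.77×10⁻⁵ s⁻¹
Pressure gradient: |∂P/∂n| = 1400 Pa / 363000 m = 3.86×10⁻³ Pa/m
Geostrophic balance (pressure-gradient force = Coriolis force):
V_g = (1/(fρ)) |∂P/∂n| = 3.86×10⁻³ / (8.77×10⁻⁵ × 0.969) = 45.4 m/s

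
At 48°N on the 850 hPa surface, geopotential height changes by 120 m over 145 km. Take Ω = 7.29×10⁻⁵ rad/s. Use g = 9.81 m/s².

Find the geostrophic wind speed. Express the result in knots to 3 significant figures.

Coriolis parameter at 48°N:
f = 2Ω sin φ = 2 × 7.29×10⁻⁵ × sin 48° = 1.08×10⁻⁴ s⁻¹
Height gradient: |∂Z/∂n| = 120 m / 145000 m = 8.28×10⁻⁴
On a pressure surface, geostrophic balance gives V_g = (g/f)|∂Z/∂n|:
V_g = 9.81 × 8.28×10⁻⁴ / 1.08×10⁻⁴ = 74.9 m/s
Converting: 74.9 m/s × 1.944 = 146 knots

146 knots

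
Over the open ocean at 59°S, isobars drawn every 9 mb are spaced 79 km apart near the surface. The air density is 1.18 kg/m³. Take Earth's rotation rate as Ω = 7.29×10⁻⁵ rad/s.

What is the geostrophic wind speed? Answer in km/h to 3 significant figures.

278 km/h

Coriolis parameter at 59°S:
f = 2Ω sin φ = 2 × 7.29×10⁻⁵ × sin 59° = 1.25×10⁻⁴ s⁻¹
Pressure gradient: |∂P/∂n| = 900 Pa / 79000 m = 1.14×10⁻² Pa/m
Geostrophic balance (pressure-gradient force = Coriolis force):
V_g = (1/(fρ)) |∂P/∂n| = 1.14×10⁻² / (1.25×10⁻⁴ × 1.18) = 77.3 m/s
Converting: 77.3 m/s × 3.6 = 278 km/h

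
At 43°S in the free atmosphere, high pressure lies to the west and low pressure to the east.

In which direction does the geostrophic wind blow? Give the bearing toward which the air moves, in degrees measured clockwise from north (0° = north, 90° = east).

The pressure-gradient force points toward the east (bearing 090°).
Geostrophic balance: in the Southern Hemisphere the Coriolis force deflects motion to the left, so the geostrophic wind blows 90° to the left of the pressure-gradient force (low pressure on the right).
Rotating 090° by 90° counterclockwise gives 000° — the wind blows toward the north.

000°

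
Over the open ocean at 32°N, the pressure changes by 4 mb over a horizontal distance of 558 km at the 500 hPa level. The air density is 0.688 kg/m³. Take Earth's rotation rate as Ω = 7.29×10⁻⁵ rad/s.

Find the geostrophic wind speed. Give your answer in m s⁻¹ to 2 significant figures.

13 m s⁻¹

Coriolis parameter at 32°N:
f = 2Ω sin φ = 2 × 7.29×10⁻⁵ × sin 32° = 7.73×10⁻⁵ s⁻¹
Pressure gradient: |∂P/∂n| = 400 Pa / 558000 m = 7.17×10⁻⁴ Pa/m
Geostrophic balance (pressure-gradient force = Coriolis force):
V_g = (1/(fρ)) |∂P/∂n| = 7.17×10⁻⁴ / (7.73×10⁻⁵ × 0.688) = 13.5 m/s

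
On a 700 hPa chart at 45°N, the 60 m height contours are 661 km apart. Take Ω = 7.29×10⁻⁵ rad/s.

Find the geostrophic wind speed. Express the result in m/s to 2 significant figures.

Coriolis parameter at 45°N:
f = 2Ω sin φ = 2 × 7.29×10⁻⁵ × sin 45° = 1.03×10⁻⁴ s⁻¹
Height gradient: |∂Z/∂n| = 60 m / 661000 m = 9.08×10⁻⁵
On a pressure surface, geostrophic balance gives V_g = (g/f)|∂Z/∂n|:
V_g = 9.81 × 9.08×10⁻⁵ / 1.03×10⁻⁴ = 8.64 m/s

8.6 m/s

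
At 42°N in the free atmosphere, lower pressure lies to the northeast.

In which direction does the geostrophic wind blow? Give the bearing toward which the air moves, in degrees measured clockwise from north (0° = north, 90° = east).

135°

The pressure-gradient force points toward the northeast (bearing 045°).
Geostrophic balance: in the Northern Hemisphere the Coriolis force deflects motion to the right, so the geostrophic wind blows 90° to the right of the pressure-gradient force (low pressure on the left).
Rotating 045° by 90° clockwise gives 135° — the wind blows toward the southeast.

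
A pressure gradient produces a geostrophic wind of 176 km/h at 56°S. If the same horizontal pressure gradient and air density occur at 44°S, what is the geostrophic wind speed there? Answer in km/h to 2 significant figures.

With the same pressure gradient and density, V_g ∝ 1/f ∝ 1/sin φ.
V₂ = V₁ · sin φ₁ / sin φ₂ = 176 × sin 56° / sin 44°
V₂ = 176 × 0.8290/0.6947 = 210 km/h

210 km/h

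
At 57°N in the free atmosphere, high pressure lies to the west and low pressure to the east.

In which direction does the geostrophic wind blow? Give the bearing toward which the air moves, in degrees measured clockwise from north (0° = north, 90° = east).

180°

The pressure-gradient force points toward the east (bearing 090°).
Geostrophic balance: in the Northern Hemisphere the Coriolis force deflects motion to the right, so the geostrophic wind blows 90° to the right of the pressure-gradient force (low pressure on the left).
Rotating 090° by 90° clockwise gives 180° — the wind blows toward the south.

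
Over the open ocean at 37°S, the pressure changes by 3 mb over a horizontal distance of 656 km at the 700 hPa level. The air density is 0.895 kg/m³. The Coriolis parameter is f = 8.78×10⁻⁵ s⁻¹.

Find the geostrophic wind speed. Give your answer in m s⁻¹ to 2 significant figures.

5.8 m s⁻¹

Pressure gradient: |∂P/∂n| = 300 Pa / 656000 m = 4.57×10⁻⁴ Pa/m
Geostrophic balance (pressure-gradient force = Coriolis force):
V_g = (1/(fρ)) |∂P/∂n| = 4.57×10⁻⁴ / (8.78×10⁻⁵ × 0.895) = 5.82 m/s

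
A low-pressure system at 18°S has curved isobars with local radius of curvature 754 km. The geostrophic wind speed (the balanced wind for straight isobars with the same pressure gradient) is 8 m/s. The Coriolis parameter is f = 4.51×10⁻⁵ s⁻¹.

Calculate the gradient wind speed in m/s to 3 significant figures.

Around a low, centrifugal force acts outward with Coriolis, so pressure-gradient force balances both:
(1/ρ)|∂P/∂n| = fV + V²/R  →  V² + fR·V − fR·V_g = 0
With fR = 4.51×10⁻⁵ × 754×10³ m = 34.0 m/s:
V = [−fR + √((fR)² + 4 fR V_g)]/2 = [−34.0 + √(34.0² + 4×34.0×8)]/2 = 6.69 m/s
Subgeostrophic (V < V_g = 8 m/s), as expected around a low.

6.69 m/s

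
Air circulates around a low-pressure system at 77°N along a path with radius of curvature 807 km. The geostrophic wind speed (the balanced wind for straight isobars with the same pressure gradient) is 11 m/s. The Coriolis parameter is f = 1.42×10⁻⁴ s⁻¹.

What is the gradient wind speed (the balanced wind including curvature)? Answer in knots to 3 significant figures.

Around a low, centrifugal force acts outward with Coriolis, so pressure-gradient force balances both:
(1/ρ)|∂P/∂n| = fV + V²/R  →  V² + fR·V − fR·V_g = 0
With fR = 1.42×10⁻⁴ × 807×10³ m = 115 m/s:
V = [−fR + √((fR)² + 4 fR V_g)]/2 = [−115 + √(115² + 4×115×11)]/2 = 10.1 m/s
Subgeostrophic (V < V_g = 11 m/s), as expected around a low.
Converting: 10.1 m/s × 1.944 = 19.6 knots

19.6 knots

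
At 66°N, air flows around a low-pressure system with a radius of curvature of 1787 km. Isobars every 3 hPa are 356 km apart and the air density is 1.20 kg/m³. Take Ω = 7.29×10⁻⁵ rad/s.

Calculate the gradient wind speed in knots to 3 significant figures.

Coriolis parameter at 66°N:
f = 2Ω sin φ = 2 × 7.29×10⁻⁵ × sin 66° = 1.33×10⁻⁴ s⁻¹
Pressure gradient: |∂P/∂n| = 300 Pa / 356000 m = 8.43×10⁻⁴ Pa/m
Geostrophic speed: V_g = |∂P/∂n|/(fρ) = 8.43×10⁻⁴/(1.33×10⁻⁴ × 1.20) = 5.27 m/s
Around a low, centrifugal force acts outward with Coriolis, so pressure-gradient force balances both:
(1/ρ)|∂P/∂n| = fV + V²/R  →  V² + fR·V − fR·V_g = 0
With fR = 1.33×10⁻⁴ × 1787×10³ m = 238 m/s:
V = [−fR + √((fR)² + 4 fR V_g)]/2 = [−238 + √(238² + 4×238×5.27)]/2 = 5.16 m/s
Subgeostrophic (V < V_g = 5.27 m/s), as expected around a low.
Converting: 5.16 m/s × 1.944 = 10.0 knots

10.0 knots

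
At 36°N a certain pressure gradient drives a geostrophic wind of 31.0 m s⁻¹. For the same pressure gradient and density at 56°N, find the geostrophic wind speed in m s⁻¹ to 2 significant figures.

22 m s⁻¹

With the same pressure gradient and density, V_g ∝ 1/f ∝ 1/sin φ.
V₂ = V₁ · sin φ₁ / sin φ₂ = 31.0 × sin 36° / sin 56°
V₂ = 31.0 × 0.5878/0.8290 = 22 m s⁻¹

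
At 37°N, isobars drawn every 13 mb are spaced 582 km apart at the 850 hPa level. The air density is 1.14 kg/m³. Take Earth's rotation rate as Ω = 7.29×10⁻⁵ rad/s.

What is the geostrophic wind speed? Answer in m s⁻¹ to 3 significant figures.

22.3 m s⁻¹

Coriolis parameter at 37°N:
f = 2Ω sin φ = 2 × 7.29×10⁻⁵ × sin 37° = 8.77×10⁻⁵ s⁻¹
Pressure gradient: |∂P/∂n| = 1300 Pa / 582000 m = 2.23×10⁻³ Pa/m
Geostrophic balance (pressure-gradient force = Coriolis force):
V_g = (1/(fρ)) |∂P/∂n| = 2.23×10⁻³ / (8.77×10⁻⁵ × 1.14) = 22.3 m/s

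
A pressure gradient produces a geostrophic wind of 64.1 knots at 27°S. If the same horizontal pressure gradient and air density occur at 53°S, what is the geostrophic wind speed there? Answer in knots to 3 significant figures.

36.4 knots

With the same pressure gradient and density, V_g ∝ 1/f ∝ 1/sin φ.
V₂ = V₁ · sin φ₁ / sin φ₂ = 64.1 × sin 27° / sin 53°
V₂ = 64.1 × 0.4540/0.7986 = 36.4 knots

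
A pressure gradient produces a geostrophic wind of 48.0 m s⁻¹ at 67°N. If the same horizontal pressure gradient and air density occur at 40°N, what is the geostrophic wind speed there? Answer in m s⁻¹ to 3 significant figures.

With the same pressure gradient and density, V_g ∝ 1/f ∝ 1/sin φ.
V₂ = V₁ · sin φ₁ / sin φ₂ = 48.0 × sin 67° / sin 40°
V₂ = 48.0 × 0.9205/0.6428 = 68.7 m s⁻¹

68.7 m s⁻¹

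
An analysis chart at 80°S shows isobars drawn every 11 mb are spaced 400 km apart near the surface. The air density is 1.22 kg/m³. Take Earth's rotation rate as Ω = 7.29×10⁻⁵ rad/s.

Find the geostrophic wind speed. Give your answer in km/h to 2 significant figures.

57 km/h

Coriolis parameter at 80°S:
f = 2Ω sin φ = 2 × 7.29×10⁻⁵ × sin 80° = 1.44×10⁻⁴ s⁻¹
Pressure gradient: |∂P/∂n| = 1100 Pa / 400000 m = 2.75×10⁻³ Pa/m
Geostrophic balance (pressure-gradient force = Coriolis force):
V_g = (1/(fρ)) |∂P/∂n| = 2.75×10⁻³ / (1.44×10⁻⁴ × 1.22) = 15.7 m/s
Converting: 15.7 m/s × 3.6 = 57 km/h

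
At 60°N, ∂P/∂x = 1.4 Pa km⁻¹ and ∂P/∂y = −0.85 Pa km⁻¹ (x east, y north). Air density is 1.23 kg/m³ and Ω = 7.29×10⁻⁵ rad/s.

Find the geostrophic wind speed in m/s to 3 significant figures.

10.5 m/s

Coriolis parameter at 60°N:
f = 2Ω sin φ = 2 × 7.29×10⁻⁵ × sin 60° = 1.26×10⁻⁴ s⁻¹
Component geostrophic relations (x east, y north):
u_g = −(1/(fρ)) ∂P/∂y,  v_g = (1/(fρ)) ∂P/∂x
u_g = −(−0.85×10⁻³)/(1.26×10⁻⁴ × 1.23) = 5.47 m/s;  v_g = (1.4×10⁻³)/(1.26×10⁻⁴ × 1.23) = 9.01 m/s
|V_g| = √(u_g² + v_g²) = 10.5 m/s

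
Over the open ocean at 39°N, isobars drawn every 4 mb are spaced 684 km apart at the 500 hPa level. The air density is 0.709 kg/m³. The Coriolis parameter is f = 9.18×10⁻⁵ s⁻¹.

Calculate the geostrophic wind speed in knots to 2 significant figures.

Pressure gradient: |∂P/∂n| = 400 Pa / 684000 m = 5.85×10⁻⁴ Pa/m
Geostrophic balance (pressure-gradient force = Coriolis force):
V_g = (1/(fρ)) |∂P/∂n| = 5.85×10⁻⁴ / (9.18×10⁻⁵ × 0.709) = 8.98 m/s
Converting: 8.98 m/s × 1.944 = 17 knots

17 knots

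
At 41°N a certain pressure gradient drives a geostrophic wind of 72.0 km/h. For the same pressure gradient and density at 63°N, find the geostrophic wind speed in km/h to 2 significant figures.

With the same pressure gradient and density, V_g ∝ 1/f ∝ 1/sin φ.
V₂ = V₁ · sin φ₁ / sin φ₂ = 72.0 × sin 41° / sin 63°
V₂ = 72.0 × 0.6561/0.8910 = 53 km/h

53 km/h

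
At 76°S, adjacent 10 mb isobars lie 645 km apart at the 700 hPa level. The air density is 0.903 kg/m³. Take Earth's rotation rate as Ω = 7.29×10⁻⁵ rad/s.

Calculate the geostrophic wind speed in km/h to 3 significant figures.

43.7 km/h

Coriolis parameter at 76°S:
f = 2Ω sin φ = 2 × 7.29×10⁻⁵ × sin 76° = 1.41×10⁻⁴ s⁻¹
Pressure gradient: |∂P/∂n| = 1000 Pa / 645000 m = 1.55×10⁻³ Pa/m
Geostrophic balance (pressure-gradient force = Coriolis force):
V_g = (1/(fρ)) |∂P/∂n| = 1.55×10⁻³ / (1.41×10⁻⁴ × 0.903) = 12.1 m/s
Converting: 12.1 m/s × 3.6 = 43.7 km/h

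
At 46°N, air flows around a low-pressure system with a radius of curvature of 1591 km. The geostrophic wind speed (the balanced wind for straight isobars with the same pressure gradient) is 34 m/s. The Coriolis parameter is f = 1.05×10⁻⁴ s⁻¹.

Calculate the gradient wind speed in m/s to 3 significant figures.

Around a low, centrifugal force acts outward with Coriolis, so pressure-gradient force balances both:
(1/ρ)|∂P/∂n| = fV + V²/R  →  V² + fR·V − fR·V_g = 0
With fR = 1.05×10⁻⁴ × 1591×10³ m = 167 m/s:
V = [−fR + √((fR)² + 4 fR V_g)]/2 = [−167 + √(167² + 4×167×34)]/2 = 29 m/s
Subgeostrophic (V < V_g = 34 m/s), as expected around a low.

29.0 m/s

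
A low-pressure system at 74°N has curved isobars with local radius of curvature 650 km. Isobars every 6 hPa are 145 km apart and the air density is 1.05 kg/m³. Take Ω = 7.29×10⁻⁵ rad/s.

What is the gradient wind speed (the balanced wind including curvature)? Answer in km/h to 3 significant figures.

Coriolis parameter at 74°N:
f = 2Ω sin φ = 2 × 7.29×10⁻⁵ × sin 74° = 1.40×10⁻⁴ s⁻¹
Pressure gradient: |∂P/∂n| = 600 Pa / 145000 m = 4.14×10⁻³ Pa/m
Geostrophic speed: V_g = |∂P/∂n|/(fρ) = 4.14×10⁻³/(1.40×10⁻⁴ × 1.05) = 28.1 m/s
Around a low, centrifugal force acts outward with Coriolis, so pressure-gradient force balances both:
(1/ρ)|∂P/∂n| = fV + V²/R  →  V² + fR·V − fR·V_g = 0
With fR = 1.40×10⁻⁴ × 650×10³ m = 91.1 m/s:
V = [−fR + √((fR)² + 4 fR V_g)]/2 = [−91.1 + √(91.1² + 4×91.1×28.1)]/2 = 22.5 m/s
Subgeostrophic (V < V_g = 28.1 m/s), as expected around a low.
Converting: 22.5 m/s × 3.6 = 81.1 km/h

81.1 km/h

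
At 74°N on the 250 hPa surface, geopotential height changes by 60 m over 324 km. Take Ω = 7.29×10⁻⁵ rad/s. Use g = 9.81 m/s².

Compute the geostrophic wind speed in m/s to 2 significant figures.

13 m/s

Coriolis parameter at 74°N:
f = 2Ω sin φ = 2 × 7.29×10⁻⁵ × sin 74° = 1.40×10⁻⁴ s⁻¹
Height gradient: |∂Z/∂n| = 60 m / 324000 m = 1.85×10⁻⁴
On a pressure surface, geostrophic balance gives V_g = (g/f)|∂Z/∂n|:
V_g = 9.81 × 1.85×10⁻⁴ / 1.40×10⁻⁴ = 13.0 m/s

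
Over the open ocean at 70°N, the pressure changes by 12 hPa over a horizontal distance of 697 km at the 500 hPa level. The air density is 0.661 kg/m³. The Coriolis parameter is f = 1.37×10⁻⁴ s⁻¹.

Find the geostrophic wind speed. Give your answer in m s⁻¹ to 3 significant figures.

Pressure gradient: |∂P/∂n| = 1200 Pa / 697000 m = 1.72×10⁻³ Pa/m
Geostrophic balance (pressure-gradient force = Coriolis force):
V_g = (1/(fρ)) |∂P/∂n| = 1.72×10⁻³ / (1.37×10⁻⁴ × 0.661) = 19.0 m/s

19.0 m s⁻¹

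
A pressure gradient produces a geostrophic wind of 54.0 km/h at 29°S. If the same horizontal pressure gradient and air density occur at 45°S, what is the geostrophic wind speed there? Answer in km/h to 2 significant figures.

With the same pressure gradient and density, V_g ∝ 1/f ∝ 1/sin φ.
V₂ = V₁ · sin φ₁ / sin φ₂ = 54.0 × sin 29° / sin 45°
V₂ = 54.0 × 0.4848/0.7071 = 37 km/h

37 km/h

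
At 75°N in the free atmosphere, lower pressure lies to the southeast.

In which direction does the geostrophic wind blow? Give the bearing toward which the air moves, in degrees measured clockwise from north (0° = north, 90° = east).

The pressure-gradient force points toward the southeast (bearing 135°).
Geostrophic balance: in the Northern Hemisphere the Coriolis force deflects motion to the right, so the geostrophic wind blows 90° to the right of the pressure-gradient force (low pressure on the left).
Rotating 135° by 90° clockwise gives 225° — the wind blows toward the southwest.

225°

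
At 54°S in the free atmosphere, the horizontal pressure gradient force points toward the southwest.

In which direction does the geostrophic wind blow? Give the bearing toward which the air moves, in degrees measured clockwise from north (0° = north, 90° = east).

135°

The pressure-gradient force points toward the southwest (bearing 225°).
Geostrophic balance: in the Southern Hemisphere the Coriolis force deflects motion to the left, so the geostrophic wind blows 90° to the left of the pressure-gradient force (low pressure on the right).
Rotating 225° by 90° counterclockwise gives 135° — the wind blows toward the southeast.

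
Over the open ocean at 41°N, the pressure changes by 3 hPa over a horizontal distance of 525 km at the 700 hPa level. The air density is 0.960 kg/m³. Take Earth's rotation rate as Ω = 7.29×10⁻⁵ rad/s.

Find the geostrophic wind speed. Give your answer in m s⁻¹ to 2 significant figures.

Coriolis parameter at 41°N:
f = 2Ω sin φ = 2 × 7.29×10⁻⁵ × sin 41° = 9.57×10⁻⁵ s⁻¹
Pressure gradient: |∂P/∂n| = 300 Pa / 525000 m = 5.71×10⁻⁴ Pa/m
Geostrophic balance (pressure-gradient force = Coriolis force):
V_g = (1/(fρ)) |∂P/∂n| = 5.71×10⁻⁴ / (9.57×10⁻⁵ × 0.960) = 6.22 m/s

6.2 m s⁻¹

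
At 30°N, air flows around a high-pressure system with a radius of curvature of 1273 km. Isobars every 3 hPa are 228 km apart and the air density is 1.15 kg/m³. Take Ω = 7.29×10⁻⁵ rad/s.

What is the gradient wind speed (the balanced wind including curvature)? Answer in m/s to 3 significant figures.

20.0 m/s

Coriolis parameter at 30°N:
f = 2Ω sin φ = 2 × 7.29×10⁻⁵ × sin 30° = 7.29×10⁻⁵ s⁻¹
Pressure gradient: |∂P/∂n| = 300 Pa / 228000 m = 1.32×10⁻³ Pa/m
Geostrophic speed: V_g = |∂P/∂n|/(fρ) = 1.32×10⁻³/(7.29×10⁻⁵ × 1.15) = 15.7 m/s
Around a high, pressure-gradient force acts outward with centrifugal, so Coriolis balances both:
fV = (1/ρ)|∂P/∂n| + V²/R  →  V² − fR·V + fR·V_g = 0
With fR = 7.29×10⁻⁵ × 1273×10³ m = 92.8 m/s:
V = [fR − √((fR)² − 4 fR V_g)]/2 = [92.8 − √(92.8² − 4×92.8×15.7)]/2 = 20 m/s
Supergeostrophic (V > V_g = 15.7 m/s), as expected around a high.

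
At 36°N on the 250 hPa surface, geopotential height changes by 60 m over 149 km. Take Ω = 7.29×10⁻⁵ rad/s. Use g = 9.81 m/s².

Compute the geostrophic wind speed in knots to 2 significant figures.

Coriolis parameter at 36°N:
f = 2Ω sin φ = 2 × 7.29×10⁻⁵ × sin 36° = 8.57×10⁻⁵ s⁻¹
Height gradient: |∂Z/∂n| = 60 m / 149000 m = 4.03×10⁻⁴
On a pressure surface, geostrophic balance gives V_g = (g/f)|∂Z/∂n|:
V_g = 9.81 × 4.03×10⁻⁴ / 8.57×10⁻⁵ = 46.1 m/s
Converting: 46.1 m/s × 1.944 = 90 knots

90 knots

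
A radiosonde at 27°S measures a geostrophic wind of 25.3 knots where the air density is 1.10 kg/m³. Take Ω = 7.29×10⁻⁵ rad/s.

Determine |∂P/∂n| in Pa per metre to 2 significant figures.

Coriolis parameter at 27°S:
f = 2Ω sin φ = 2 × 7.29×10⁻⁵ × sin 27° = 6.62×10⁻⁵ s⁻¹
Wind speed in SI: 25.3 knots = 13.0 m/s
Geostrophic balance rearranged: |∂P/∂n| = f ρ V_g
|∂P/∂n| = 6.62×10⁻⁵ × 1.10 × 13.0 = 9.48×10⁻⁴ Pa/m

9.5×10⁻⁴ Pa/m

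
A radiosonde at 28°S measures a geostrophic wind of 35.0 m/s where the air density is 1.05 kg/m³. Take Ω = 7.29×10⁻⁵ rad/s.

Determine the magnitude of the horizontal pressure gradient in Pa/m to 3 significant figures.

Coriolis parameter at 28°S:
f = 2Ω sin φ = 2 × 7.29×10⁻⁵ × sin 28° = 6.84×10⁻⁵ s⁻¹
Geostrophic balance rearranged: |∂P/∂n| = f ρ V_g
|∂P/∂n| = 6.84×10⁻⁵ × 1.05 × 35.0 = 2.52×10⁻³ Pa/m

2.52×10⁻³ Pa/m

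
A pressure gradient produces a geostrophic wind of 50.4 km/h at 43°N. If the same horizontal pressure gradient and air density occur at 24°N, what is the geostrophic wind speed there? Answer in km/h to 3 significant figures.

84.5 km/h

With the same pressure gradient and density, V_g ∝ 1/f ∝ 1/sin φ.
V₂ = V₁ · sin φ₁ / sin φ₂ = 50.4 × sin 43° / sin 24°
V₂ = 50.4 × 0.6820/0.4067 = 84.5 km/h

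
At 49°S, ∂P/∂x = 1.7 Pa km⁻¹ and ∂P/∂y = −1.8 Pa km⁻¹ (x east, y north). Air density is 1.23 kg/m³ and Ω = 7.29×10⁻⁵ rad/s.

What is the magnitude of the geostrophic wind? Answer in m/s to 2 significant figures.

Coriolis parameter at 49°S:
f = 2Ω sin φ = 2 × 7.29×10⁻⁵ × sin 49° = 1.10×10⁻⁴ s⁻¹
In the Southern Hemisphere f is negative: f = −1.10×10⁻⁴ s⁻¹.
Component geostrophic relations (x east, y north):
u_g = −(1/(fρ)) ∂P/∂y,  v_g = (1/(fρ)) ∂P/∂x
u_g = −(−1.8×10⁻³)/(−1.10×10⁻⁴ × 1.23) = −13.3 m/s;  v_g = (1.7×10⁻³)/(−1.10×10⁻⁴ × 1.23) = −12.6 m/s
|V_g| = √(u_g² + v_g²) = 18.3 m/s

18 m/s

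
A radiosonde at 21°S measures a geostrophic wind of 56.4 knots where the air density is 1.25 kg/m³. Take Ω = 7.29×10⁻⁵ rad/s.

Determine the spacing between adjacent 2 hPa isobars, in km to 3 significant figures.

106 km

Coriolis parameter at 21°S:
f = 2Ω sin φ = 2 × 7.29×10⁻⁵ × sin 21° = 5.23×10⁻⁵ s⁻¹
Wind speed in SI: 56.4 knots = 29.0 m/s
Geostrophic balance rearranged: |∂P/∂n| = f ρ V_g
|∂P/∂n| = 5.23×10⁻⁵ × 1.25 × 29.0 = 1.90×10⁻³ Pa/m
Isobar spacing: Δn = ΔP/|∂P/∂n| = 200 Pa / 1.90×10⁻³ Pa/m = 105540 m ≈ 106 km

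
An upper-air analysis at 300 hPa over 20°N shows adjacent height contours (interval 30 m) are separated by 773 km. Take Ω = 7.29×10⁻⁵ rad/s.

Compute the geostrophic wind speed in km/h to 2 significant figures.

27 km/h

Coriolis parameter at 20°N:
f = 2Ω sin φ = 2 × 7.29×10⁻⁵ × sin 20° = 4.99×10⁻⁵ s⁻¹
Height gradient: |∂Z/∂n| = 30 m / 773000 m = 3.88×10⁻⁵
On a pressure surface, geostrophic balance gives V_g = (g/f)|∂Z/∂n|:
V_g = 9.81 × 3.88×10⁻⁵ / 4.99×10⁻⁵ = 7.63 m/s
Converting: 7.63 m/s × 3.6 = 27 km/h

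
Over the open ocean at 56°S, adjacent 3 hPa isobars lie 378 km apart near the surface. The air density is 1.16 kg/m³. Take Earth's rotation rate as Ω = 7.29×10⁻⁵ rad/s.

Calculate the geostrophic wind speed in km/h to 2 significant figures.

20 km/h

Coriolis parameter at 56°S:
f = 2Ω sin φ = 2 × 7.29×10⁻⁵ × sin 56° = 1.21×10⁻⁴ s⁻¹
Pressure gradient: |∂P/∂n| = 300 Pa / 378000 m = 7.94×10⁻⁴ Pa/m
Geostrophic balance (pressure-gradient force = Coriolis force):
V_g = (1/(fρ)) |∂P/∂n| = 7.94×10⁻⁴ / (1.21×10⁻⁴ × 1.16) = 5.66 m/s
Converting: 5.66 m/s × 3.6 = 20 km/h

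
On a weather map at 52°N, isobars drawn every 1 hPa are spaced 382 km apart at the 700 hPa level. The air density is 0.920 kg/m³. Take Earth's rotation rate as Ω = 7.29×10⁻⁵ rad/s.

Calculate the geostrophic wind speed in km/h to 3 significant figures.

8.92 km/h

Coriolis parameter at 52°N:
f = 2Ω sin φ = 2 × 7.29×10⁻⁵ × sin 52° = 1.15×10⁻⁴ s⁻¹
Pressure gradient: |∂P/∂n| = 100 Pa / 382000 m = 2.62×10⁻⁴ Pa/m
Geostrophic balance (pressure-gradient force = Coriolis force):
V_g = (1/(fρ)) |∂P/∂n| = 2.62×10⁻⁴ / (1.15×10⁻⁴ × 0.920) = 2.48 m/s
Converting: 2.48 m/s × 3.6 = 8.92 km/h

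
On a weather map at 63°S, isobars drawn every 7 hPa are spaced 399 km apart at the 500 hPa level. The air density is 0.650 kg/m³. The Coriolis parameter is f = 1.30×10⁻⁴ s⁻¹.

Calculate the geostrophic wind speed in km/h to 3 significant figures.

Pressure gradient: |∂P/∂n| = 700 Pa / 399000 m = 1.75×10⁻³ Pa/m
Geostrophic balance (pressure-gradient force = Coriolis force):
V_g = (1/(fρ)) |∂P/∂n| = 1.75×10⁻³ / (1.30×10⁻⁴ × 0.650) = 20.8 m/s
Converting: 20.8 m/s × 3.6 = 74.7 km/h

74.7 km/h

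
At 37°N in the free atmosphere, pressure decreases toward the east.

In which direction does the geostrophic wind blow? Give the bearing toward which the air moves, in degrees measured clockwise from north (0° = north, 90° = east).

The pressure-gradient force points toward the east (bearing 090°).
Geostrophic balance: in the Northern Hemisphere the Coriolis force deflects motion to the right, so the geostrophic wind blows 90° to the right of the pressure-gradient force (low pressure on the left).
Rotating 090° by 90° clockwise gives 180° — the wind blows toward the south.

180°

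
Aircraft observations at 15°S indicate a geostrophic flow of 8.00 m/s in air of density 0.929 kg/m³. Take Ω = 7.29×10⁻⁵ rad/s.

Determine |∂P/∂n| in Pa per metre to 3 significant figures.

Coriolis parameter at 15°S:
f = 2Ω sin φ = 2 × 7.29×10⁻⁵ × sin 15° = 3.77×10⁻⁵ s⁻¹
Geostrophic balance rearranged: |∂P/∂n| = f ρ V_g
|∂P/∂n| = 3.77×10⁻⁵ × 0.929 × 8.00 = 2.80×10⁻⁴ Pa/m

2.80×10⁻⁴ Pa/m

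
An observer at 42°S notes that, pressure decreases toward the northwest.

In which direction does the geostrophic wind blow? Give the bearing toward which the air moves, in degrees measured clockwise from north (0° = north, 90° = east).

225°

The pressure-gradient force points toward the northwest (bearing 315°).
Geostrophic balance: in the Southern Hemisphere the Coriolis force deflects motion to the left, so the geostrophic wind blows 90° to the left of the pressure-gradient force (low pressure on the right).
Rotating 315° by 90° counterclockwise gives 225° — the wind blows toward the southwest.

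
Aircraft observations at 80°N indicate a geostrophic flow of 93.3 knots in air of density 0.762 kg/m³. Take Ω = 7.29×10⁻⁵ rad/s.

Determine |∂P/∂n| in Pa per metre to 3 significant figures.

5.25×10⁻³ Pa/m

Coriolis parameter at 80°N:
f = 2Ω sin φ = 2 × 7.29×10⁻⁵ × sin 80° = 1.44×10⁻⁴ s⁻¹
Wind speed in SI: 93.3 knots = 48.0 m/s
Geostrophic balance rearranged: |∂P/∂n| = f ρ V_g
|∂P/∂n| = 1.44×10⁻⁴ × 0.762 × 48.0 = 5.25×10⁻³ Pa/m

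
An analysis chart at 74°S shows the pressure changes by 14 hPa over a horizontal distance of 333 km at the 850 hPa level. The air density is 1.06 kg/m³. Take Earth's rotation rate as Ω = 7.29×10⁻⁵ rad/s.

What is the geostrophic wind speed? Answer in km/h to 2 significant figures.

Coriolis parameter at 74°S:
f = 2Ω sin φ = 2 × 7.29×10⁻⁵ × sin 74° = 1.40×10⁻⁴ s⁻¹
Pressure gradient: |∂P/∂n| = 1400 Pa / 333000 m = 4.20×10⁻³ Pa/m
Geostrophic balance (pressure-gradient force = Coriolis force):
V_g = (1/(fρ)) |∂P/∂n| = 4.20×10⁻³ / (1.40×10⁻⁴ × 1.06) = 28.3 m/s
Converting: 28.3 m/s × 3.6 = 100 km/h

100 km/h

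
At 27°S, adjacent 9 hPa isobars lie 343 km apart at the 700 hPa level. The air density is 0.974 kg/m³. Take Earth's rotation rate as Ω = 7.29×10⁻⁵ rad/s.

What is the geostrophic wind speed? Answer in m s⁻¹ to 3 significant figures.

40.7 m s⁻¹

Coriolis parameter at 27°S:
f = 2Ω sin φ = 2 × 7.29×10⁻⁵ × sin 27° = 6.62×10⁻⁵ s⁻¹
Pressure gradient: |∂P/∂n| = 900 Pa / 343000 m = 2.62×10⁻³ Pa/m
Geostrophic balance (pressure-gradient force = Coriolis force):
V_g = (1/(fρ)) |∂P/∂n| = 2.62×10⁻³ / (6.62×10⁻⁵ × 0.974) = 40.7 m/s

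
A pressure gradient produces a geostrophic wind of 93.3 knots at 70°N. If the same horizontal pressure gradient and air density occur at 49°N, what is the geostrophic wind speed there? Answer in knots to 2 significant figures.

With the same pressure gradient and density, V_g ∝ 1/f ∝ 1/sin φ.
V₂ = V₁ · sin φ₁ / sin φ₂ = 93.3 × sin 70° / sin 49°
V₂ = 93.3 × 0.9397/0.7547 = 120 knots

120 knots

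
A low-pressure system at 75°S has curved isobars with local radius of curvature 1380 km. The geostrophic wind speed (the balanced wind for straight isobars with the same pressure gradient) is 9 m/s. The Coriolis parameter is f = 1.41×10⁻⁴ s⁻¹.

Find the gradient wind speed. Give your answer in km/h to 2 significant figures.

31 km/h

Around a low, centrifugal force acts outward with Coriolis, so pressure-gradient force balances both:
(1/ρ)|∂P/∂n| = fV + V²/R  →  V² + fR·V − fR·V_g = 0
With fR = 1.41×10⁻⁴ × 1380×10³ m = 195 m/s:
V = [−fR + √((fR)² + 4 fR V_g)]/2 = [−195 + √(195² + 4×195×9)]/2 = 8.62 m/s
Subgeostrophic (V < V_g = 9 m/s), as expected around a low.
Converting: 8.62 m/s × 3.6 = 31 km/h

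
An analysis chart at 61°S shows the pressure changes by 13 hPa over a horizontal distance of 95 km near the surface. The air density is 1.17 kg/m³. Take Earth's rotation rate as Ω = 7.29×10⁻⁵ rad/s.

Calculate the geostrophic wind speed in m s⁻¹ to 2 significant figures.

92 m s⁻¹

Coriolis parameter at 61°S:
f = 2Ω sin φ = 2 × 7.29×10⁻⁵ × sin 61° = 1.28×10⁻⁴ s⁻¹
Pressure gradient: |∂P/∂n| = 1300 Pa / 95000 m = 1.37×10⁻² Pa/m
Geostrophic balance (pressure-gradient force = Coriolis force):
V_g = (1/(fρ)) |∂P/∂n| = 1.37×10⁻² / (1.28×10⁻⁴ × 1.17) = 91.7 m/s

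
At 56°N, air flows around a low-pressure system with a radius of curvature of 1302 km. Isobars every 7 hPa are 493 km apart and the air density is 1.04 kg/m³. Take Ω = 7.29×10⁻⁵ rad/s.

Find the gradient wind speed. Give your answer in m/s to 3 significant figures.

Coriolis parameter at 56°N:
f = 2Ω sin φ = 2 × 7.29×10⁻⁵ × sin 56° = 1.21×10⁻⁴ s⁻¹
Pressure gradient: |∂P/∂n| = 700 Pa / 493000 m = 1.42×10⁻³ Pa/m
Geostrophic speed: V_g = |∂P/∂n|/(fρ) = 1.42×10⁻³/(1.21×10⁻⁴ × 1.04) = 11.3 m/s
Around a low, centrifugal force acts outward with Coriolis, so pressure-gradient force balances both:
(1/ρ)|∂P/∂n| = fV + V²/R  →  V² + fR·V − fR·V_g = 0
With fR = 1.21×10⁻⁴ × 1302×10³ m = 157 m/s:
V = [−fR + √((fR)² + 4 fR V_g)]/2 = [−157 + √(157² + 4×157×11.3)]/2 = 10.6 m/s
Subgeostrophic (V < V_g = 11.3 m/s), as expected around a low.

10.6 m/s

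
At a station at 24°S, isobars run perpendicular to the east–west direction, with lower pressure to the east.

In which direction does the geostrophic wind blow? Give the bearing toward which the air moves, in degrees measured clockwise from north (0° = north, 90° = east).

000°

The pressure-gradient force points toward the east (bearing 090°).
Geostrophic balance: in the Southern Hemisphere the Coriolis force deflects motion to the left, so the geostrophic wind blows 90° to the left of the pressure-gradient force (low pressure on the right).
Rotating 090° by 90° counterclockwise gives 000° — the wind blows toward the north.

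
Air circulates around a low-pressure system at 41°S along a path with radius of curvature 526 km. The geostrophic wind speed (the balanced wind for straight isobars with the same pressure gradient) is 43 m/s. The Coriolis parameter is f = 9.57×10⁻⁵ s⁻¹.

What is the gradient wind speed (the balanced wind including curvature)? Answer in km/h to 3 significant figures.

99.8 km/h

Around a low, centrifugal force acts outward with Coriolis, so pressure-gradient force balances both:
(1/ρ)|∂P/∂n| = fV + V²/R  →  V² + fR·V − fR·V_g = 0
With fR = 9.57×10⁻⁵ × 526×10³ m = 50.3 m/s:
V = [−fR + √((fR)² + 4 fR V_g)]/2 = [−50.3 + √(50.3² + 4×50.3×43)]/2 = 27.7 m/s
Subgeostrophic (V < V_g = 43 m/s), as expected around a low.
Converting: 27.7 m/s × 3.6 = 99.8 km/h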